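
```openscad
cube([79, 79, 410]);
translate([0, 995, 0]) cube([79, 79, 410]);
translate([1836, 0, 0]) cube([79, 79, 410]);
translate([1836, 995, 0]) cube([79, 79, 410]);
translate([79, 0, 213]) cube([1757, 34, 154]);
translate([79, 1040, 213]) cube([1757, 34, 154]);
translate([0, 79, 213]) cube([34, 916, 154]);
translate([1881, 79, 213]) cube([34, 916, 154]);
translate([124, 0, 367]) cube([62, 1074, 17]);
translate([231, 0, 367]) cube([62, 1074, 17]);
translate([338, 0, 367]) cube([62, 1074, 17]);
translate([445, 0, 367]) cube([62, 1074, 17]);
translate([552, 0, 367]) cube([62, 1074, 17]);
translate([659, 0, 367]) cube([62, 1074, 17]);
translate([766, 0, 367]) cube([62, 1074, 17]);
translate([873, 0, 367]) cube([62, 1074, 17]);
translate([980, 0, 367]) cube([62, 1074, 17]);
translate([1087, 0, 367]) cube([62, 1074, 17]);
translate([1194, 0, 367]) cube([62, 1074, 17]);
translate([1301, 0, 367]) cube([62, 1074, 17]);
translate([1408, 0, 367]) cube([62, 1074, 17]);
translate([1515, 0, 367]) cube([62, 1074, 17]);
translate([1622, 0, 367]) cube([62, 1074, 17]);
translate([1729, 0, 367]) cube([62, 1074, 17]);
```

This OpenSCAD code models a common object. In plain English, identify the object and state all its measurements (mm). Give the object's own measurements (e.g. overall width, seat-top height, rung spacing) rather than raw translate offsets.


A bed frame 1915 mm long (x) by 1074 mm wide (y). Four 79×79 mm corner posts, 410 mm tall, at the corners of the footprint. Four rails of 34 mm thickness and 154 mm height run between adjacent posts with their undersides at z = 213 mm, their outer faces flush with the outside of the frame (the two x-running rails run between the posts' inner faces; the two y-running rails run between the posts' inner faces). 16 slats, each 62 mm wide (x) and 17 mm thick, lie across the top of the two x-running rails, running the full 1074 mm width of the frame in y; along x they sit between the end posts with a 45 mm gap after the −x posts and between neighbouring slats and before the +x posts.


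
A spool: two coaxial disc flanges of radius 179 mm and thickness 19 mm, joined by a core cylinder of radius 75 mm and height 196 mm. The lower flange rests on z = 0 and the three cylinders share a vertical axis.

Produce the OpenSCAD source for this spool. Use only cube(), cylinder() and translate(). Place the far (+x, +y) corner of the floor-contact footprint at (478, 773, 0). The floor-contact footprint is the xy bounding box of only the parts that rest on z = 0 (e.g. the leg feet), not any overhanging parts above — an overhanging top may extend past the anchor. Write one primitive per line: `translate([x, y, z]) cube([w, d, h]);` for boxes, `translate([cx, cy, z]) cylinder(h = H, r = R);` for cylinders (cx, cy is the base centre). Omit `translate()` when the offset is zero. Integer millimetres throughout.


translate([299, 594, 0]) cylinder(h = 19, r = 179);
translate([299, 594, 19]) cylinder(h = 196, r = 75);
translate([299, 594, 215]) cylinder(h = 19, r = 179);


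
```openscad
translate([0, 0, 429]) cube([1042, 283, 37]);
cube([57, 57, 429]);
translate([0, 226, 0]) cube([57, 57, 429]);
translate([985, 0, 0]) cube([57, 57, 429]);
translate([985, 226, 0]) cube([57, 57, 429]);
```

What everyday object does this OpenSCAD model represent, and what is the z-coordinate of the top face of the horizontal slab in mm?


A bench. The seat-top height is 466 mm.

A long slab on four corner posts — a bench. The slab sits at z = 429 with thickness 37, so the top is 429 + 37 = 466 mm.


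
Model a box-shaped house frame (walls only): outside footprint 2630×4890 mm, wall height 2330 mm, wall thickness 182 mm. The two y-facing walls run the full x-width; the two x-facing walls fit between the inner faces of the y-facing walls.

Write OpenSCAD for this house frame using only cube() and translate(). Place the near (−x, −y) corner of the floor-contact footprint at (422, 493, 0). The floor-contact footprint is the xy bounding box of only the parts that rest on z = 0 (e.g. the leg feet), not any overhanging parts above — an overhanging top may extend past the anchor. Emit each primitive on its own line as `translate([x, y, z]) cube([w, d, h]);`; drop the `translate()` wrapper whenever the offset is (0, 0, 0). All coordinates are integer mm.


translate([422, 493, 0]) cube([2630, 182, 2330]);
translate([422, 5201, 0]) cube([2630, 182, 2330]);
translate([422, 675, 0]) cube([182, 4526, 2330]);
translate([2870, 675, 0]) cube([182, 4526, 2330]);


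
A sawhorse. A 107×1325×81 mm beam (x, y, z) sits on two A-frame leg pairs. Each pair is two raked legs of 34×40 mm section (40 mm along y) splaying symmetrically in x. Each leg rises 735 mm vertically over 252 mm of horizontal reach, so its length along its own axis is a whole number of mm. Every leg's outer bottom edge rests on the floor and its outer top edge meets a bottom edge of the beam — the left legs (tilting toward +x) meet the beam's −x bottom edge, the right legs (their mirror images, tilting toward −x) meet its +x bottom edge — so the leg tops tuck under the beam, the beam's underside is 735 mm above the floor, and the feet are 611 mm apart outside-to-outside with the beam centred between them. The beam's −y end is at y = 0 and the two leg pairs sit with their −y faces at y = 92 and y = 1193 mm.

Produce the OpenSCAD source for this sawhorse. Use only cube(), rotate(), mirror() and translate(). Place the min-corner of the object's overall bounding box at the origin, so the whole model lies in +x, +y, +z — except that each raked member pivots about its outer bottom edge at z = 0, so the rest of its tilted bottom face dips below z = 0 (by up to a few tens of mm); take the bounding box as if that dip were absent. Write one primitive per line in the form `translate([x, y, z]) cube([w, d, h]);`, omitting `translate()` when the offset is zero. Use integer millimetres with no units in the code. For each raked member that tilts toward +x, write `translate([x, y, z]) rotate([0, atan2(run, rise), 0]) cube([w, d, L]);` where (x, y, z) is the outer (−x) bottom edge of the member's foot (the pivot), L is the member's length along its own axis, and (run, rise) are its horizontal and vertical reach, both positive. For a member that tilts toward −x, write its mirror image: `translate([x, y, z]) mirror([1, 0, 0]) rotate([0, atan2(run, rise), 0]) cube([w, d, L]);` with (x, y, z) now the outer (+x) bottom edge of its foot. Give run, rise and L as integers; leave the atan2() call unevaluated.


// leg length = √(252² + 735²) = 777
// right-leg outer foot x = 2·252 + 107 = 611
// beam min-corner = (252, 0, 735)
translate([252, 0, 735]) cube([107, 1325, 81]);
translate([0, 92, 0]) rotate([0, atan2(252, 735), 0]) cube([34, 40, 777]);
translate([611, 92, 0]) mirror([1, 0, 0]) rotate([0, atan2(252, 735), 0]) cube([34, 40, 777]);
translate([0, 1193, 0]) rotate([0, atan2(252, 735), 0]) cube([34, 40, 777]);
translate([611, 1193, 0]) mirror([1, 0, 0]) rotate([0, atan2(252, 735), 0]) cube([34, 40, 777]);


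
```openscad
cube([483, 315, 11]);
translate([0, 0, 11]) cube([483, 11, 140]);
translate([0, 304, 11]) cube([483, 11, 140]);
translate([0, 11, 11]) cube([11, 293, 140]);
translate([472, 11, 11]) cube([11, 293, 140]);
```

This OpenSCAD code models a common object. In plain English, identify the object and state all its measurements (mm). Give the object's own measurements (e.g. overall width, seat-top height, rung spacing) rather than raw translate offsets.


An open-topped rectangular box: outside dimensions 483×315×151 mm, with a uniform wall and base thickness of 11 mm. The base is a full 483×315 slab on the floor; four walls sit on top of the base. The front and back walls (the −y and +y sides) span the full width; the two side walls fit between them.


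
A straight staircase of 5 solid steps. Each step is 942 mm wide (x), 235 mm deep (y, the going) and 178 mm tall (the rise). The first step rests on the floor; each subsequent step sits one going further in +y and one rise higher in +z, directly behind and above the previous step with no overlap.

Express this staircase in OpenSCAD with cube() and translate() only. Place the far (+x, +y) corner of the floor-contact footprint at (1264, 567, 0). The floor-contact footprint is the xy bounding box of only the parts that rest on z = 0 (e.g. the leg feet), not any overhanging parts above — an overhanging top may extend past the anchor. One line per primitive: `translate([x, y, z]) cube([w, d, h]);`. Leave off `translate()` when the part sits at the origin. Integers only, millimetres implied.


translate([322, 332, 0]) cube([942, 235, 178]);
translate([322, 567, 178]) cube([942, 235, 178]);
translate([322, 802, 356]) cube([942, 235, 178]);
translate([322, 1037, 534]) cube([942, 235, 178]);
translate([322, 1272, 712]) cube([942, 235, 178]);


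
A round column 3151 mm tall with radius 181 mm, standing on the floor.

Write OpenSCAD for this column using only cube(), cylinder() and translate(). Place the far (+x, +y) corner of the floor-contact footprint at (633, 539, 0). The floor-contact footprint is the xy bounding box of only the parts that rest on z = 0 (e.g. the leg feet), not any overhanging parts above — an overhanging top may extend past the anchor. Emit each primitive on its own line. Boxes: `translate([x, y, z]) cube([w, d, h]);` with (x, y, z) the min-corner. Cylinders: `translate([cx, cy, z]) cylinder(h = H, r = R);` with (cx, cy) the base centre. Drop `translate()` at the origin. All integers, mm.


translate([452, 358, 0]) cylinder(h = 3151, r = 181);


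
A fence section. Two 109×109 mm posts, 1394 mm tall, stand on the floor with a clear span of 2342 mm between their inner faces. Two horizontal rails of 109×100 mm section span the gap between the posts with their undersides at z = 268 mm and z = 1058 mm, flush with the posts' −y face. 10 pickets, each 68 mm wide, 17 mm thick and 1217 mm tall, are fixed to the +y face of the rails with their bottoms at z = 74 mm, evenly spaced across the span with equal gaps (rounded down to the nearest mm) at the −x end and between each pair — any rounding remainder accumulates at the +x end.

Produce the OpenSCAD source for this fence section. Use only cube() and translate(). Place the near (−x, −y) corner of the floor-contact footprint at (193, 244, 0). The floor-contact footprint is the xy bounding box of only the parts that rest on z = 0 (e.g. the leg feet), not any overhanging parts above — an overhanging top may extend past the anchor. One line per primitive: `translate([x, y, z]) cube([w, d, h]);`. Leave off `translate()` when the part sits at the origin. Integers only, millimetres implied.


translate([193, 244, 0]) cube([109, 109, 1394]);
translate([2644, 244, 0]) cube([109, 109, 1394]);
translate([302, 244, 268]) cube([2342, 109, 100]);
translate([302, 244, 1058]) cube([2342, 109, 100]);
translate([453, 353, 74]) cube([68, 17, 1217]);
translate([672, 353, 74]) cube([68, 17, 1217]);
translate([891, 353, 74]) cube([68, 17, 1217]);
translate([1110, 353, 74]) cube([68, 17, 1217]);
translate([1329, 353, 74]) cube([68, 17, 1217]);
translate([1548, 353, 74]) cube([68, 17, 1217]);
translate([1767, 353, 74]) cube([68, 17, 1217]);
translate([1986, 353, 74]) cube([68, 17, 1217]);
translate([2205, 353, 74]) cube([68, 17, 1217]);
translate([2424, 353, 74]) cube([68, 17, 1217]);


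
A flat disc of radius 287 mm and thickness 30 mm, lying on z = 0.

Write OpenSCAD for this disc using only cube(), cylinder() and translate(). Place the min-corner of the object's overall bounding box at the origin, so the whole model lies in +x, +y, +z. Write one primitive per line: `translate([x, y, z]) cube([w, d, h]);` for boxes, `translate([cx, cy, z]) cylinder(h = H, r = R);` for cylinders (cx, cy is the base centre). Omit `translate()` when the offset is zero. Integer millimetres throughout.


translate([287, 287, 0]) cylinder(h = 30, r = 287);


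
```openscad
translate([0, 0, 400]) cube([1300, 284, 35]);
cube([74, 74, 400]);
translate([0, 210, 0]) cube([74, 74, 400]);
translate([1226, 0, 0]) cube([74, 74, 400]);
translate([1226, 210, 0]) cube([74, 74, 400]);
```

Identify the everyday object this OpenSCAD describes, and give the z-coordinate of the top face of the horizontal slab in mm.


A bench. The seat-top height is 435 mm.

A long slab on four corner posts — a bench. The slab sits at z = 400 with thickness 35, so the top is 400 + 35 = 435 mm.


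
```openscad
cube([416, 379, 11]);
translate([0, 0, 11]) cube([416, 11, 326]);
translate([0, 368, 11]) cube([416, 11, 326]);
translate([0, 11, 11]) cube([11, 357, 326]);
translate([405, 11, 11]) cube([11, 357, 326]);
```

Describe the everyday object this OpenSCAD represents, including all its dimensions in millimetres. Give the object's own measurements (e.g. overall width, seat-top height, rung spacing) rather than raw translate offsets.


An open-topped rectangular box: outside dimensions 416×379×337 mm, with a uniform wall and base thickness of 11 mm. The base is a full 416×379 slab on the floor; four walls sit on top of the base. The front and back walls (the −y and +y sides) span the full width; the two side walls fit between them.


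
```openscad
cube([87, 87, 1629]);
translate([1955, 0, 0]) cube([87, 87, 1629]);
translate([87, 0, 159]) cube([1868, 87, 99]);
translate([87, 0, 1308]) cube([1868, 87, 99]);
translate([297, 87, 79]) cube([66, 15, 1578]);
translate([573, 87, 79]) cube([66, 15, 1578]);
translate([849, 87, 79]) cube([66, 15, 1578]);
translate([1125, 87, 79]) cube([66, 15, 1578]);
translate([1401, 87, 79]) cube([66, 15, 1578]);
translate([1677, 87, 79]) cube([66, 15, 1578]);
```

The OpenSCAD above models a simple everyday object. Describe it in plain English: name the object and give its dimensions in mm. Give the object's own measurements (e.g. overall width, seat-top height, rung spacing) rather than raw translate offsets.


A fence section. Two 87×87 mm posts, 1629 mm tall, stand on the floor with a clear span of 1868 mm between their inner faces. Two horizontal rails of 87×99 mm section span the gap between the posts with their undersides at z = 159 mm and z = 1308 mm, flush with the posts' −y face. 6 pickets, each 66 mm wide, 15 mm thick and 1578 mm tall, are fixed to the +y face of the rails with their bottoms at z = 79 mm, spaced across the span with a 210 mm gap after the −x post and between neighbouring pickets, with 212 mm left before the +x post.


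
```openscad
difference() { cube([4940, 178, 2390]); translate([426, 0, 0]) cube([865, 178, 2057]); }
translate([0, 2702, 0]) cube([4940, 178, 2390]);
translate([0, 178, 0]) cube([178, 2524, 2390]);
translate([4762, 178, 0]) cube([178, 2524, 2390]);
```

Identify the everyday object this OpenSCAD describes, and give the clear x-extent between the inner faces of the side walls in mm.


A single room. The interior width is 4584 mm.

Four walls enclosing a rectangle with a door in the front wall — a room. Outside width 4940 minus two 178 mm walls gives 4584 mm.


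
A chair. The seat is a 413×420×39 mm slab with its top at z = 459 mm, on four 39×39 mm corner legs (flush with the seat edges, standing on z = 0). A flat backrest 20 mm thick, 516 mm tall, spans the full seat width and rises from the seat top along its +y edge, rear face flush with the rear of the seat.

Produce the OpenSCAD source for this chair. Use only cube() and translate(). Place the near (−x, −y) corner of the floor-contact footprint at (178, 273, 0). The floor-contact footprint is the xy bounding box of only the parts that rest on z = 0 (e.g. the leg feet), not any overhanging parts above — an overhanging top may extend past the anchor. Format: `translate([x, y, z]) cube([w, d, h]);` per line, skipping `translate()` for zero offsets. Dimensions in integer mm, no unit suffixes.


translate([178, 273, 420]) cube([413, 420, 39]);
translate([178, 273, 0]) cube([39, 39, 420]);
translate([552, 273, 0]) cube([39, 39, 420]);
translate([178, 654, 0]) cube([39, 39, 420]);
translate([552, 654, 0]) cube([39, 39, 420]);
translate([178, 673, 459]) cube([413, 20, 516]);


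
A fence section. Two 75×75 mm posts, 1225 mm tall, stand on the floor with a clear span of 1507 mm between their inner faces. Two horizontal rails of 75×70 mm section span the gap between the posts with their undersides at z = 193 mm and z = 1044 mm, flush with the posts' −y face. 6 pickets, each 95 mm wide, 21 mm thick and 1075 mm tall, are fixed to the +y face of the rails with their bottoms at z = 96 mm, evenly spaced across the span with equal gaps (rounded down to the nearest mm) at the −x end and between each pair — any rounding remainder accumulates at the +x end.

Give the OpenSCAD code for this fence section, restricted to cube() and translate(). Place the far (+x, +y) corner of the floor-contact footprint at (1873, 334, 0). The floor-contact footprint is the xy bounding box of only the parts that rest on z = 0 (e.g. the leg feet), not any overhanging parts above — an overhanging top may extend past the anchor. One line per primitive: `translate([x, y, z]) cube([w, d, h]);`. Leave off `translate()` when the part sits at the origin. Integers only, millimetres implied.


translate([216, 259, 0]) cube([75, 75, 1225]);
translate([1798, 259, 0]) cube([75, 75, 1225]);
translate([291, 259, 193]) cube([1507, 75, 70]);
translate([291, 259, 1044]) cube([1507, 75, 70]);
translate([424, 334, 96]) cube([95, 21, 1075]);
translate([652, 334, 96]) cube([95, 21, 1075]);
translate([880, 334, 96]) cube([95, 21, 1075]);
translate([1108, 334, 96]) cube([95, 21, 1075]);
translate([1336, 334, 96]) cube([95, 21, 1075]);
translate([1564, 334, 96]) cube([95, 21, 1075]);


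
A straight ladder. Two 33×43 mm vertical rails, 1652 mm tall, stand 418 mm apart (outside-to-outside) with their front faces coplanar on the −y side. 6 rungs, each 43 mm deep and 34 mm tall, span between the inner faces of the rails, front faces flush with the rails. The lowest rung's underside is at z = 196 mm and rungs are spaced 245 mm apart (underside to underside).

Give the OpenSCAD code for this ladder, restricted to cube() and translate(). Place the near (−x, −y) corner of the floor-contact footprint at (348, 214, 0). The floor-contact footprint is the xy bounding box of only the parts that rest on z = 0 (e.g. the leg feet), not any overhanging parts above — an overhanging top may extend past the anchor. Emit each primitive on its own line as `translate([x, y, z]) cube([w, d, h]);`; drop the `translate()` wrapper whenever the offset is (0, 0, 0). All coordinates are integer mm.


// rung span = 418 - 2*33 = 352
// rung[k] z = 196 + k*245
translate([348, 214, 0]) cube([33, 43, 1652]);
translate([733, 214, 0]) cube([33, 43, 1652]);
translate([381, 214, 196]) cube([352, 43, 34]);
translate([381, 214, 441]) cube([352, 43, 34]);
translate([381, 214, 686]) cube([352, 43, 34]);
translate([381, 214, 931]) cube([352, 43, 34]);
translate([381, 214, 1176]) cube([352, 43, 34]);
translate([381, 214, 1421]) cube([352, 43, 34]);


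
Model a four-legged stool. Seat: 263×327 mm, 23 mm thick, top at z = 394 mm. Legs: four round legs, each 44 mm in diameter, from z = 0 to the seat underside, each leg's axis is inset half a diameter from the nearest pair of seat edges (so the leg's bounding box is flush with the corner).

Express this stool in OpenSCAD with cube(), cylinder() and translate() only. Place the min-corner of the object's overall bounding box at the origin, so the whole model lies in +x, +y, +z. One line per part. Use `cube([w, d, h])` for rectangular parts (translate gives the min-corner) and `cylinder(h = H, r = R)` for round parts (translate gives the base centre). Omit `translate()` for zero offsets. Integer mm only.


translate([0, 0, 371]) cube([263, 327, 23]);
translate([22, 22, 0]) cylinder(h = 371, r = 22);
translate([241, 22, 0]) cylinder(h = 371, r = 22);
translate([22, 305, 0]) cylinder(h = 371, r = 22);
translate([241, 305, 0]) cylinder(h = 371, r = 22);


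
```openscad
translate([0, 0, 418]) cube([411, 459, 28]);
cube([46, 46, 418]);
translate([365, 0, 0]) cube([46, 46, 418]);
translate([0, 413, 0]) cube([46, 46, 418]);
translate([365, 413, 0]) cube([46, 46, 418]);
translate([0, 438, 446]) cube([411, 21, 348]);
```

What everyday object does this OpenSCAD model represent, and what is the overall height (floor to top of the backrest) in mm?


A chair. The overall height is 794 mm.

A slab on four corner posts with a tall panel at the back — a chair. The seat slab sits at z = 418 with thickness 28, and the 348 mm backrest starts at the seat top, so the overall height is 418 + 28 + 348 = 794 mm.


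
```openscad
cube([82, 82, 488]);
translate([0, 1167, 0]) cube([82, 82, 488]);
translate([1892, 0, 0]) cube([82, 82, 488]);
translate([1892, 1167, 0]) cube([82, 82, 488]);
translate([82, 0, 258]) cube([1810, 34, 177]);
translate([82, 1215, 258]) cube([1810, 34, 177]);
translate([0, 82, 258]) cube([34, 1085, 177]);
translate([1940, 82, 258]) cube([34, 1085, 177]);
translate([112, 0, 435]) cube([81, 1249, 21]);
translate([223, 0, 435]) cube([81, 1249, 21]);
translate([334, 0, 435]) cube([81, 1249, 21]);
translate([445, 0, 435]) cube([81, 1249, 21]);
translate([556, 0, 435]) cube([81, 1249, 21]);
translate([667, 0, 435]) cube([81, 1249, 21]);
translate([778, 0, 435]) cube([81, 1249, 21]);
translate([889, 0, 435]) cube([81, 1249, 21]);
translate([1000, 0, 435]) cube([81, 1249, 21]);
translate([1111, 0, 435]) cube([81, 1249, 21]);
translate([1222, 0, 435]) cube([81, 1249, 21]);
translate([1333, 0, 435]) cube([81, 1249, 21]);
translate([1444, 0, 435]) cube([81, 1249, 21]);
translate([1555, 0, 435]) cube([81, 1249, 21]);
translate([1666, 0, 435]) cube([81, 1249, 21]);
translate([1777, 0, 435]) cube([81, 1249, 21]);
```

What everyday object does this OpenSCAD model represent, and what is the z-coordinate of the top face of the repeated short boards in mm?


A bed frame. The slat-top height is 456 mm.

Four posts, four rails, and a row of slats — a bed frame. Slats sit on the rails at z = 258 + 177 = 435; with slat thickness 21, the top is 456 mm.


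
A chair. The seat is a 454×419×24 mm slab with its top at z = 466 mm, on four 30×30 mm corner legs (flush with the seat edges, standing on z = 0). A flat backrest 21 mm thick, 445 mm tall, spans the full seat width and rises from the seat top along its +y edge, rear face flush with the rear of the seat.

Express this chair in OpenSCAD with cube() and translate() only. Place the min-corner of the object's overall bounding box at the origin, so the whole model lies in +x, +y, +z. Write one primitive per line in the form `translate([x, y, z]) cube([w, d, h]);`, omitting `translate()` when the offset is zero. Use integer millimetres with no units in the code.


// leg_h = 466 - 24 = 442
translate([0, 0, 442]) cube([454, 419, 24]);
cube([30, 30, 442]);
translate([424, 0, 0]) cube([30, 30, 442]);
translate([0, 389, 0]) cube([30, 30, 442]);
translate([424, 389, 0]) cube([30, 30, 442]);
translate([0, 398, 466]) cube([454, 21, 445]);


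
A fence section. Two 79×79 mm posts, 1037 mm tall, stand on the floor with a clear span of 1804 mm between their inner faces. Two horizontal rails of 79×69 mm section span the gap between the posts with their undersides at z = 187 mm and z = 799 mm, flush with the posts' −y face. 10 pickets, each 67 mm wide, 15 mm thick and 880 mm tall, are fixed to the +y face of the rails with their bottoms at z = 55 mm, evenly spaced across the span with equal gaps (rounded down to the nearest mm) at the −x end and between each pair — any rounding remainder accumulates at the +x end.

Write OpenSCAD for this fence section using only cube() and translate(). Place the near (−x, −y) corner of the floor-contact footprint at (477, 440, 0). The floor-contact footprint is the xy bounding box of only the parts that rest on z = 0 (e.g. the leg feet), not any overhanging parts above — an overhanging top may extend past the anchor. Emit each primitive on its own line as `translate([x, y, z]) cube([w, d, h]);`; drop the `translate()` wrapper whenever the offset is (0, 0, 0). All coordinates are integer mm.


translate([477, 440, 0]) cube([79, 79, 1037]);
translate([2360, 440, 0]) cube([79, 79, 1037]);
translate([556, 440, 187]) cube([1804, 79, 69]);
translate([556, 440, 799]) cube([1804, 79, 69]);
translate([659, 519, 55]) cube([67, 15, 880]);
translate([829, 519, 55]) cube([67, 15, 880]);
translate([999, 519, 55]) cube([67, 15, 880]);
translate([1169, 519, 55]) cube([67, 15, 880]);
translate([1339, 519, 55]) cube([67, 15, 880]);
translate([1509, 519, 55]) cube([67, 15, 880]);
translate([1679, 519, 55]) cube([67, 15, 880]);
translate([1849, 519, 55]) cube([67, 15, 880]);
translate([2019, 519, 55]) cube([67, 15, 880]);
translate([2189, 519, 55]) cube([67, 15, 880]);


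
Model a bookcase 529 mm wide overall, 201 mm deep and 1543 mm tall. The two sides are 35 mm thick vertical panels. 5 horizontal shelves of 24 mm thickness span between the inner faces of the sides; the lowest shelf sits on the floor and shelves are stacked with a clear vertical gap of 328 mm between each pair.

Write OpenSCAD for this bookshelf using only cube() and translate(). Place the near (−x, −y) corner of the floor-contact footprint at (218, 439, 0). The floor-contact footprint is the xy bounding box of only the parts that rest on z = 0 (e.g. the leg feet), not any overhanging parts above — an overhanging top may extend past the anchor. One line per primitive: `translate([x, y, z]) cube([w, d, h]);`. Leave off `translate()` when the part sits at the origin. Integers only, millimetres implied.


translate([218, 439, 0]) cube([35, 201, 1543]);
translate([712, 439, 0]) cube([35, 201, 1543]);
translate([253, 439, 0]) cube([459, 201, 24]);
translate([253, 439, 352]) cube([459, 201, 24]);
translate([253, 439, 704]) cube([459, 201, 24]);
translate([253, 439, 1056]) cube([459, 201, 24]);
translate([253, 439, 1408]) cube([459, 201, 24]);


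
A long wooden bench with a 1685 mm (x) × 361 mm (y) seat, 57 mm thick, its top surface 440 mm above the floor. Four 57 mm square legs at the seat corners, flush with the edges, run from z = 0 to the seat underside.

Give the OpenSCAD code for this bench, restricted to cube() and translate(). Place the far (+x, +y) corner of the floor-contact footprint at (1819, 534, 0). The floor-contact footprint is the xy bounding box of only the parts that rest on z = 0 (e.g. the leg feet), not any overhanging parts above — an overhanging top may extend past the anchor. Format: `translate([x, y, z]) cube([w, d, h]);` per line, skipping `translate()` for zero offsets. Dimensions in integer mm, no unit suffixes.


// leg_h = 440 − 57 = 383
translate([134, 173, 383]) cube([1685, 361, 57]);
translate([134, 173, 0]) cube([57, 57, 383]);
translate([134, 477, 0]) cube([57, 57, 383]);
translate([1762, 173, 0]) cube([57, 57, 383]);
translate([1762, 477, 0]) cube([57, 57, 383]);


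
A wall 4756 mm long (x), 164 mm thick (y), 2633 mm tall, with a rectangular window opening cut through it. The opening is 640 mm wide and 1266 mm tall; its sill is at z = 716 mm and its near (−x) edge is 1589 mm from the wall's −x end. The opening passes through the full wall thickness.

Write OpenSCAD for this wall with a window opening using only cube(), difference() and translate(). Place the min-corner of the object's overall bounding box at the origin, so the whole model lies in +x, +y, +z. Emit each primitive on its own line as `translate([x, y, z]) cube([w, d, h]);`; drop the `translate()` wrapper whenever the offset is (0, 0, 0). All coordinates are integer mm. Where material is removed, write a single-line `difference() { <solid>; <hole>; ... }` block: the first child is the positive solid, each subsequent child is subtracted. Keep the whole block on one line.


difference() { cube([4756, 164, 2633]); translate([1589, 0, 716]) cube([640, 164, 1266]); }


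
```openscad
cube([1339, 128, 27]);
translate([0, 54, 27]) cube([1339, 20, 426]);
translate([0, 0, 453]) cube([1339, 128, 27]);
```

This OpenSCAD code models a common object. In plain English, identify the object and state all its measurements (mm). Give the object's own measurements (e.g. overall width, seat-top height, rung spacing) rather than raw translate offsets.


An I-beam lying along x, 1339 mm long. Overall section height 480 mm. Two flanges 128 mm wide (y) and 27 mm thick, one on the floor and one at the top; a web 20 mm thick runs between them, centred on the flange width.


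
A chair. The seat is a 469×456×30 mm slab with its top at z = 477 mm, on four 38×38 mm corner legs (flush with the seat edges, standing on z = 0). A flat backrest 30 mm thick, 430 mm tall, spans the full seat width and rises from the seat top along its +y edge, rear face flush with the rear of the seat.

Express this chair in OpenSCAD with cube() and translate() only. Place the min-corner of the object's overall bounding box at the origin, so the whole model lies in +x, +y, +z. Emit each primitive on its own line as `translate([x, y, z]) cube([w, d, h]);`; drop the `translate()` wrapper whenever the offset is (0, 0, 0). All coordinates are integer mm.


translate([0, 0, 447]) cube([469, 456, 30]);
cube([38, 38, 447]);
translate([431, 0, 0]) cube([38, 38, 447]);
translate([0, 418, 0]) cube([38, 38, 447]);
translate([431, 418, 0]) cube([38, 38, 447]);
translate([0, 426, 477]) cube([469, 30, 430]);


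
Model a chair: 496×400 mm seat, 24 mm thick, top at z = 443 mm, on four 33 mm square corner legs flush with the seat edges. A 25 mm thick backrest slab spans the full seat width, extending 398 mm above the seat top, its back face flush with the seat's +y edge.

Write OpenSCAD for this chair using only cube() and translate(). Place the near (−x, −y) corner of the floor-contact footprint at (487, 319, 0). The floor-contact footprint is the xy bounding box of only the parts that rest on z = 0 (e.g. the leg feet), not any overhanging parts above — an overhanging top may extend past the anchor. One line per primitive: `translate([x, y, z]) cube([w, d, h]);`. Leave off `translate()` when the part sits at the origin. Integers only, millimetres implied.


// leg_h = 443 - 24 = 419
translate([487, 319, 419]) cube([496, 400, 24]);
translate([487, 319, 0]) cube([33, 33, 419]);
translate([950, 319, 0]) cube([33, 33, 419]);
translate([487, 686, 0]) cube([33, 33, 419]);
translate([950, 686, 0]) cube([33, 33, 419]);
translate([487, 694, 443]) cube([496, 25, 398]);


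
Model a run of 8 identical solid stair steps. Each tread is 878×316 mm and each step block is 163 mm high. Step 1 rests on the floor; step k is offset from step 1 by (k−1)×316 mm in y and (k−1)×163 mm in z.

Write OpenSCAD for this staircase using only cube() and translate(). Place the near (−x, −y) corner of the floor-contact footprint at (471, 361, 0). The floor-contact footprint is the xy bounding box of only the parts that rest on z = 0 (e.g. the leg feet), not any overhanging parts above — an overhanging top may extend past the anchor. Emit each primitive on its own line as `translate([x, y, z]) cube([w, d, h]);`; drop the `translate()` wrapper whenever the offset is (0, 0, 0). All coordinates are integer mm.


translate([471, 361, 0]) cube([878, 316, 163]);
translate([471, 677, 163]) cube([878, 316, 163]);
translate([471, 993, 326]) cube([878, 316, 163]);
translate([471, 1309, 489]) cube([878, 316, 163]);
translate([471, 1625, 652]) cube([878, 316, 163]);
translate([471, 1941, 815]) cube([878, 316, 163]);
translate([471, 2257, 978]) cube([878, 316, 163]);
translate([471, 2573, 1141]) cube([878, 316, 163]);


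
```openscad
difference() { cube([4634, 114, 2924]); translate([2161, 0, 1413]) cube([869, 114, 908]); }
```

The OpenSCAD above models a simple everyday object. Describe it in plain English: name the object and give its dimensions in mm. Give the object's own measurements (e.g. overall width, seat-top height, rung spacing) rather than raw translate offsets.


A wall 4634 mm long (x), 114 mm thick (y), 2924 mm tall, with a rectangular window opening cut through it. The opening is 869 mm wide and 908 mm tall; its sill is at z = 1413 mm and its near (−x) edge is 2161 mm from the wall's −x end. The opening passes through the full wall thickness.


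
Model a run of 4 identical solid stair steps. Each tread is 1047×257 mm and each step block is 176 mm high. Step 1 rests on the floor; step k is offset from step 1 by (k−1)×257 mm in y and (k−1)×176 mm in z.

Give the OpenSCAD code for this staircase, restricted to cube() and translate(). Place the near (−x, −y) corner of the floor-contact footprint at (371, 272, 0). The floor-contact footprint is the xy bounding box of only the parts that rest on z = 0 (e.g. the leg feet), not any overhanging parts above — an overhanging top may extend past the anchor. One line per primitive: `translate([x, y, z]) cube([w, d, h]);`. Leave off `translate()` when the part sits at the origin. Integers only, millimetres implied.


translate([371, 272, 0]) cube([1047, 257, 176]);
translate([371, 529, 176]) cube([1047, 257, 176]);
translate([371, 786, 352]) cube([1047, 257, 176]);
translate([371, 1043, 528]) cube([1047, 257, 176]);


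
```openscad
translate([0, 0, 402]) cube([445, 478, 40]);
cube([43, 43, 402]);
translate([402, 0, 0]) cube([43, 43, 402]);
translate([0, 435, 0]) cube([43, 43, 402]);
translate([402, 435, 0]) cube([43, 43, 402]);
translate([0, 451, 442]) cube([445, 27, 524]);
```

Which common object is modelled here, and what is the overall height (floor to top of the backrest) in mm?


A chair. The overall height is 966 mm.

A slab on four corner posts with a tall panel at the back — a chair. The seat slab sits at z = 402 with thickness 40, and the 524 mm backrest starts at the seat top, so the overall height is 402 + 40 + 524 = 966 mm.


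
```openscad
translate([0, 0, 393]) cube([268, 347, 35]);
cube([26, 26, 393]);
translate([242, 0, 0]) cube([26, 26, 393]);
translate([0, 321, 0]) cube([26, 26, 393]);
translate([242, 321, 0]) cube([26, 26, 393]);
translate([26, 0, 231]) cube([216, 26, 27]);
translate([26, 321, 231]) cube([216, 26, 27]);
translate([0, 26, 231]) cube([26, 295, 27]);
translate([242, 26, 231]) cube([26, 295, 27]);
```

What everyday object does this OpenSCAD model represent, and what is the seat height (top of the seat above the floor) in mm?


A stool. The seat height is 428 mm.

A 268×347×35 slab at z = 393 on four corner posts — a stool. The seat top is 393 + 35 = 428 mm.


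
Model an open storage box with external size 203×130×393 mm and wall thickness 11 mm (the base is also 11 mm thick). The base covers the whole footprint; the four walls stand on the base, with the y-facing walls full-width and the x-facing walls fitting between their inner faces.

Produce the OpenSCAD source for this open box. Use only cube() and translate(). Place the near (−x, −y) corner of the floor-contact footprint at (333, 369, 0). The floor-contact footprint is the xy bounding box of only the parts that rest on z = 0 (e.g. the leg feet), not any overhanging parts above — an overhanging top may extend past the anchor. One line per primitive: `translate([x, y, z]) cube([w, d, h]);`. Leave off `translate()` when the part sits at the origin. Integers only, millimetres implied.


translate([333, 369, 0]) cube([203, 130, 11]);
translate([333, 369, 11]) cube([203, 11, 382]);
translate([333, 488, 11]) cube([203, 11, 382]);
translate([333, 380, 11]) cube([11, 108, 382]);
translate([525, 380, 11]) cube([11, 108, 382]);


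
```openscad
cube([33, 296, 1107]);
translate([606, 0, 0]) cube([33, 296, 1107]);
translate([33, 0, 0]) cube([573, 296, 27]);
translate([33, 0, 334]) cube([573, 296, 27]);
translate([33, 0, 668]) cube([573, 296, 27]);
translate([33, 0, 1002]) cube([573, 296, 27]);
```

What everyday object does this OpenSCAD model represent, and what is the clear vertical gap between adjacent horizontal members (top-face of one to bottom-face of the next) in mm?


A bookshelf. The clear shelf gap is 307 mm.

Two tall side panels with 4 horizontal boards between them — a bookshelf. The first two shelf undersides are at z = 0 and z = 334; with shelf thickness 27, the clear gap is 334 − 0 − 27 = 307 mm.


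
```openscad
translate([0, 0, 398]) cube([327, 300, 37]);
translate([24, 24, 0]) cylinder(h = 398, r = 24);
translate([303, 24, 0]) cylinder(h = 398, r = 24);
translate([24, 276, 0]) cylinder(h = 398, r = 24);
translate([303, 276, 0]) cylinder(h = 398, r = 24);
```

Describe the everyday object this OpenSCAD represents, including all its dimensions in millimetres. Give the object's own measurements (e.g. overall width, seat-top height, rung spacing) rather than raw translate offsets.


A simple wooden stool: a rectangular seat 327 mm (x) by 300 mm (y), 37 mm thick, top face at z = 435 mm, on four round legs, each 48 mm in diameter. The legs rest on z = 0, each leg's axis is inset half a diameter from the nearest pair of seat edges (so the leg's bounding box is flush with the corner).


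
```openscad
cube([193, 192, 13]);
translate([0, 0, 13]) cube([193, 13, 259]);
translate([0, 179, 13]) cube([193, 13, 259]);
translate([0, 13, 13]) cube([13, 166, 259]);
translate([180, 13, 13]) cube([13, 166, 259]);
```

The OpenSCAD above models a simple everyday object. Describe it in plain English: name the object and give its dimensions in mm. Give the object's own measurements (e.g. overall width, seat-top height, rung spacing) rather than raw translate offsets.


An open-topped rectangular box: outside dimensions 193×192×272 mm, with a uniform wall and base thickness of 13 mm. The base is a full 193×192 slab on the floor; four walls sit on top of the base. The front and back walls (the −y and +y sides) span the full width; the two side walls fit between them.


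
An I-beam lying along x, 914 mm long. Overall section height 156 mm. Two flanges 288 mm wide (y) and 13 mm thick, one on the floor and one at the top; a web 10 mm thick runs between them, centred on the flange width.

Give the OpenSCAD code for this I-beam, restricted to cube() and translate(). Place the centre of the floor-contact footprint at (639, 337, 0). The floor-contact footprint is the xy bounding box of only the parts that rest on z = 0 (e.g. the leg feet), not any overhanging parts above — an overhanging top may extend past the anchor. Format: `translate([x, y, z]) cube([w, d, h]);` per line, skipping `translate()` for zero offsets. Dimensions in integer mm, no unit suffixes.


translate([182, 193, 0]) cube([914, 288, 13]);
translate([182, 332, 13]) cube([914, 10, 130]);
translate([182, 193, 143]) cube([914, 288, 13]);


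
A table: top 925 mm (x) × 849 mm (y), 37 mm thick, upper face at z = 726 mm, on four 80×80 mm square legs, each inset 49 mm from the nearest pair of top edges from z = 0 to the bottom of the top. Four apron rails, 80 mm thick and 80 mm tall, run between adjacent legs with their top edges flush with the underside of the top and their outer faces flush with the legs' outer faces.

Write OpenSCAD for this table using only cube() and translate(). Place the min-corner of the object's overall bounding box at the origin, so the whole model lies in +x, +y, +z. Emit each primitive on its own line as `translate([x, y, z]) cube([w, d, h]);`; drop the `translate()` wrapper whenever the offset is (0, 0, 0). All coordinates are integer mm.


translate([0, 0, 689]) cube([925, 849, 37]);
translate([49, 49, 0]) cube([80, 80, 689]);
translate([796, 49, 0]) cube([80, 80, 689]);
translate([49, 720, 0]) cube([80, 80, 689]);
translate([796, 720, 0]) cube([80, 80, 689]);
translate([129, 49, 609]) cube([667, 80, 80]);
translate([129, 720, 609]) cube([667, 80, 80]);
translate([49, 129, 609]) cube([80, 591, 80]);
translate([796, 129, 609]) cube([80, 591, 80]);


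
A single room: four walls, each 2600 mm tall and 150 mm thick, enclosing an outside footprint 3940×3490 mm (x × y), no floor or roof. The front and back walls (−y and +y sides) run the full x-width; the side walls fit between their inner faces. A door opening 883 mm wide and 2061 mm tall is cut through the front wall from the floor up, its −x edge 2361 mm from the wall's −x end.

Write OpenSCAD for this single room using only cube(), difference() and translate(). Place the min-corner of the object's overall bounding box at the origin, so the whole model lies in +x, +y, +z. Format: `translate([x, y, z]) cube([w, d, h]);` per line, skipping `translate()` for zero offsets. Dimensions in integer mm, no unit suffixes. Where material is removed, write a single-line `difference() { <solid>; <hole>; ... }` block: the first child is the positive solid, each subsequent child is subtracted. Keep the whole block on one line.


difference() { cube([3940, 150, 2600]); translate([2361, 0, 0]) cube([883, 150, 2061]); }
translate([0, 3340, 0]) cube([3940, 150, 2600]);
translate([0, 150, 0]) cube([150, 3190, 2600]);
translate([3790, 150, 0]) cube([150, 3190, 2600]);
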